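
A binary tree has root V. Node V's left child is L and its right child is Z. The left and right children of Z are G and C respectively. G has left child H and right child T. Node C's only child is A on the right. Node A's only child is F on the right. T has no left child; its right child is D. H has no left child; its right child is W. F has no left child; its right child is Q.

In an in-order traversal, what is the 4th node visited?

In-order visits the left subtree, then the node, then the right subtree.
At V: go left to L.
  L is a leaf — visit L.
Visit V.
At V: go right to Z.
  At Z: go left to G.
    At G: go left to H.
      At H: no left child.
      Visit H.
      At H: go right to W.
        W is a leaf — visit W.
    Visit G.
    At G: go right to T.
      At T: no left child.
      Visit T.
      At T: go right to D.
        D is a leaf — visit D.
  Visit Z.
  At Z: go right to C.
    At C: no left child.
    Visit C.
    At C: go right to A.
      At A: no left child.
      Visit A.
      At A: go right to F.
        At F: no left child.
        Visit F.
        At F: go right to Q.
          Q is a leaf — visit Q.
Full in-order sequence: L, V, H, W, G, T, D, Z, C, A, F, Q.

W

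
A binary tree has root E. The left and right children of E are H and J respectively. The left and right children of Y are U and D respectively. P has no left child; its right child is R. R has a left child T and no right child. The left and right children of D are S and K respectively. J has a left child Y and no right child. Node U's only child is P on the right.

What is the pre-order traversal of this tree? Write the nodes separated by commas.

E, H, J, Y, U, P, R, T, D, S, K

Pre-order visits the node, then its left subtree, then its right subtree.
Visit E.
At E: go left to H.
  H is a leaf — visit H.
At E: go right to J.
  Visit J.
  At J: go left to Y.
    Visit Y.
    At Y: go left to U.
      Visit U.
      At U: no left child.
      At U: go right to P.
        Visit P.
        At P: no left child.
        At P: go right to R.
          Visit R.
          At R: go left to T.
            T is a leaf — visit T.
          At R: no right child.
    At Y: go right to D.
      Visit D.
      At D: go left to S.
        S is a leaf — visit S.
      At D: go right to K.
        K is a leaf — visit K.
  At J: no right child.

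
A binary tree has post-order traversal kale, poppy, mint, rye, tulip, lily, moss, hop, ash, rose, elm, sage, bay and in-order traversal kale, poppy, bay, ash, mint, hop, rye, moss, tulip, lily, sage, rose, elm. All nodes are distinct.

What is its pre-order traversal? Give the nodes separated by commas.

The last element of post-order is the root; it splits in-order into left and right subtrees.
Root bay: left subtree has 2 nodes {kale, poppy}, right has 10 {ash, mint, hop, rye, moss, tulip, lily, sage, rose, elm}.
  Root poppy: left subtree has 1 node {kale}, right has 0 { }.
  Root sage: left subtree has 7 nodes {ash, mint, hop, rye, moss, tulip, lily}, right has 2 {rose, elm}.
    Root ash: left subtree has 0 nodes { }, right has 6 {mint, hop, rye, moss, tulip, lily}.
      Root hop: left subtree has 1 node {mint}, right has 4 {rye, moss, tulip, lily}.
        Root moss: left subtree has 1 node {rye}, right has 2 {tulip, lily}.
          Root lily: left subtree has 1 node {tulip}, right has 0 { }.
    Root elm: left subtree has 1 node {rose}, right has 0 { }.

bay, poppy, kale, sage, ash, hop, mint, moss, rye, lily, tulip, elm, rose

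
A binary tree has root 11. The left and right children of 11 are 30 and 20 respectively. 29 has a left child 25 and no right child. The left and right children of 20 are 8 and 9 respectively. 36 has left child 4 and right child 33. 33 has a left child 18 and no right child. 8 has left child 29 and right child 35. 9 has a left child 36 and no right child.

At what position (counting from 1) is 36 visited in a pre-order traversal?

9

Pre-order visits the node, then its left subtree, then its right subtree.
Visit 11.
At 11: go left to 30.
  30 is a leaf — visit 30.
At 11: go right to 20.
  Visit 20.
  At 20: go left to 8.
    Visit 8.
    At 8: go left to 29.
      Visit 29.
      At 29: go left to 25.
        25 is a leaf — visit 25.
      At 29: no right child.
    At 8: go right to 35.
      35 is a leaf — visit 35.
  At 20: go right to 9.
    Visit 9.
    At 9: go left to 36.
      Visit 36.
      At 36: go left to 4.
        4 is a leaf — visit 4.
      At 36: go right to 33.
        Visit 33.
        At 33: go left to 18.
          18 is a leaf — visit 18.
        At 33: no right child.
    At 9: no right child.
Full pre-order sequence: 11, 30, 20, 8, 29, 25, 35, 9, 36, 4, 33, 18.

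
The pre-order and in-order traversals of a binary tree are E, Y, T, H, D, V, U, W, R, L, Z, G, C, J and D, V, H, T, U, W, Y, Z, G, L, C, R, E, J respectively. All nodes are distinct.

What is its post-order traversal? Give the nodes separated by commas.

The first element of pre-order is the root; it splits in-order into left and right subtrees.
Root E: left subtree has 12 nodes {D, V, H, T, U, W, Y, Z, G, L, C, R}, right has 1 {J}.
  Root Y: left subtree has 6 nodes {D, V, H, T, U, W}, right has 5 {Z, G, L, C, R}.
    Root T: left subtree has 3 nodes {D, V, H}, right has 2 {U, W}.
      Root H: left subtree has 2 nodes {D, V}, right has 0 { }.
        Root D: left subtree has 0 nodes { }, right has 1 {V}.
      Root U: left subtree has 0 nodes { }, right has 1 {W}.
    Root R: left subtree has 4 nodes {Z, G, L, C}, right has 0 { }.
      Root L: left subtree has 2 nodes {Z, G}, right has 1 {C}.
        Root Z: left subtree has 0 nodes { }, right has 1 {G}.

V, D, H, W, U, T, G, Z, C, L, R, Y, J, E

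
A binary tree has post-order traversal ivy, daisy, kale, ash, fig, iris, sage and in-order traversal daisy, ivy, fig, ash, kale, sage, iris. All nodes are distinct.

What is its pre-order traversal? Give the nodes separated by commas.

sage, fig, daisy, ivy, ash, kale, iris

The last element of post-order is the root; it splits in-order into left and right subtrees.
Root sage: left subtree has 5 nodes {daisy, ivy, fig, ash, kale}, right has 1 {iris}.
  Root fig: left subtree has 2 nodes {daisy, ivy}, right has 2 {ash, kale}.
    Root daisy: left subtree has 0 nodes { }, right has 1 {ivy}.
    Root ash: left subtree has 0 nodes { }, right has 1 {kale}.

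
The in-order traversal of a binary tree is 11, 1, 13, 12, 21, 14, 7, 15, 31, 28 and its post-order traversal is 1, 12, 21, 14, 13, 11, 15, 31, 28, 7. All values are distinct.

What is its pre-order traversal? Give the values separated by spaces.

7 11 13 1 14 21 12 28 31 15

The last element of post-order is the root; it splits in-order into left and right subtrees.
Root 7: left subtree has 6 nodes {11, 1, 13, 12, 21, 14}, right has 3 {15, 31, 28}.
  Root 11: left subtree has 0 nodes { }, right has 5 {1, 13, 12, 21, 14}.
    Root 13: left subtree has 1 node {1}, right has 3 {12, 21, 14}.
      Root 14: left subtree has 2 nodes {12, 21}, right has 0 { }.
        Root 21: left subtree has 1 node {12}, right has 0 { }.
  Root 28: left subtree has 2 nodes {15, 31}, right has 0 { }.
    Root 31: left subtree has 1 node {15}, right has 0 { }.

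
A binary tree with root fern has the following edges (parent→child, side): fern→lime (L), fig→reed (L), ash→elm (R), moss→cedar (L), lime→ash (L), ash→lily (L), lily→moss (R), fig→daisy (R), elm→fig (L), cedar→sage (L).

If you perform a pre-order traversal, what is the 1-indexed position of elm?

Pre-order visits the node, then its left subtree, then its right subtree.
Visit fern.
At fern: go left to lime.
  Visit lime.
  At lime: go left to ash.
    Visit ash.
    At ash: go left to lily.
      Visit lily.
      At lily: no left child.
      At lily: go right to moss.
        Visit moss.
        At moss: go left to cedar.
          Visit cedar.
          At cedar: go left to sage.
            sage is a leaf — visit sage.
          At cedar: no right child.
        At moss: no right child.
    At ash: go right to elm.
      Visit elm.
      At elm: go left to fig.
        Visit fig.
        At fig: go left to reed.
          reed is a leaf — visit reed.
        At fig: go right to daisy.
          daisy is a leaf — visit daisy.
      At elm: no right child.
  At lime: no right child.
At fern: no right child.
Full pre-order sequence: fern, lime, ash, lily, moss, cedar, sage, elm, fig, reed, daisy.

8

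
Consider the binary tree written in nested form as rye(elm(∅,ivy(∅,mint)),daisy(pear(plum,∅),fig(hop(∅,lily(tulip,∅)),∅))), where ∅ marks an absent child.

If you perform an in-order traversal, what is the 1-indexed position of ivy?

In-order visits the left subtree, then the node, then the right subtree.
At rye: go left to elm.
  At elm: no left child.
  Visit elm.
  At elm: go right to ivy.
    At ivy: no left child.
    Visit ivy.
    At ivy: go right to mint.
      mint is a leaf — visit mint.
Visit rye.
At rye: go right to daisy.
  At daisy: go left to pear.
    At pear: go left to plum.
      plum is a leaf — visit plum.
    Visit pear.
    At pear: no right child.
  Visit daisy.
  At daisy: go right to fig.
    At fig: go left to hop.
      At hop: no left child.
      Visit hop.
      At hop: go right to lily.
        At lily: go left to tulip.
          tulip is a leaf — visit tulip.
        Visit lily.
        At lily: no right child.
    Visit fig.
    At fig: no right child.
Full in-order sequence: elm, ivy, mint, rye, plum, pear, daisy, hop, tulip, lily, fig.

2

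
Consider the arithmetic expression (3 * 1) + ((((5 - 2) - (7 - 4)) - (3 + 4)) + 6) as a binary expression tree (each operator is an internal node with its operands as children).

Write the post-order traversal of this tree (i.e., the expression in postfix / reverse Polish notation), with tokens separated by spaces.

3 1 * 5 2 - 7 4 - - 3 4 + - 6 + +

Post-order on an expression tree gives postfix notation: for each operator, emit left operand, right operand, then the operator.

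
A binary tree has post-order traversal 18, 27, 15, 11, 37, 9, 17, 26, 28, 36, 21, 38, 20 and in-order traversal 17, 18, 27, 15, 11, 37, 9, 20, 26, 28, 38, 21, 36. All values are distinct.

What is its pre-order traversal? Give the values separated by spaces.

The last element of post-order is the root; it splits in-order into left and right subtrees.
Root 20: left subtree has 7 nodes {17, 18, 27, 15, 11, 37, 9}, right has 5 {26, 28, 38, 21, 36}.
  Root 17: left subtree has 0 nodes { }, right has 6 {18, 27, 15, 11, 37, 9}.
    Root 9: left subtree has 5 nodes {18, 27, 15, 11, 37}, right has 0 { }.
      Root 37: left subtree has 4 nodes {18, 27, 15, 11}, right has 0 { }.
        Root 11: left subtree has 3 nodes {18, 27, 15}, right has 0 { }.
          Root 15: left subtree has 2 nodes {18, 27}, right has 0 { }.
            Root 27: left subtree has 1 node {18}, right has 0 { }.
  Root 38: left subtree has 2 nodes {26, 28}, right has 2 {21, 36}.
    Root 28: left subtree has 1 node {26}, right has 0 { }.
    Root 21: left subtree has 0 nodes { }, right has 1 {36}.

20 17 9 37 11 15 27 18 38 28 26 21 36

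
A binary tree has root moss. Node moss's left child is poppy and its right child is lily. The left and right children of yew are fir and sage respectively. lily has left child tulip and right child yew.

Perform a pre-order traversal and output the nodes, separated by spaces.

Pre-order visits the node, then its left subtree, then its right subtree.
Visit moss.
At moss: go left to poppy.
  poppy is a leaf — visit poppy.
At moss: go right to lily.
  Visit lily.
  At lily: go left to tulip.
    tulip is a leaf — visit tulip.
  At lily: go right to yew.
    Visit yew.
    At yew: go left to fir.
      fir is a leaf — visit fir.
    At yew: go right to sage.
      sage is a leaf — visit sage.

moss poppy lily tulip yew fir sage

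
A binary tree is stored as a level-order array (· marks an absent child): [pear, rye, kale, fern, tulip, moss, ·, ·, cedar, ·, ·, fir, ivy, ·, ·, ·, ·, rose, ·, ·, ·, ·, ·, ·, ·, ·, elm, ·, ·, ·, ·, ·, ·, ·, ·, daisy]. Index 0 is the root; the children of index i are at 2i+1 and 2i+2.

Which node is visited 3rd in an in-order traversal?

In-order visits the left subtree, then the node, then the right subtree.
At pear: go left to rye.
  At rye: go left to fern.
    At fern: no left child.
    Visit fern.
    At fern: go right to cedar.
      At cedar: go left to rose.
        At rose: go left to daisy.
          daisy is a leaf — visit daisy.
        Visit rose.
        At rose: no right child.
      Visit cedar.
      At cedar: no right child.
  Visit rye.
  At rye: go right to tulip.
    tulip is a leaf — visit tulip.
Visit pear.
At pear: go right to kale.
  At kale: go left to moss.
    At moss: go left to fir.
      fir is a leaf — visit fir.
    Visit moss.
    At moss: go right to ivy.
      At ivy: no left child.
      Visit ivy.
      At ivy: go right to elm.
        elm is a leaf — visit elm.
  Visit kale.
  At kale: no right child.
Full in-order sequence: fern, daisy, rose, cedar, rye, tulip, pear, fir, moss, ivy, elm, kale.

rose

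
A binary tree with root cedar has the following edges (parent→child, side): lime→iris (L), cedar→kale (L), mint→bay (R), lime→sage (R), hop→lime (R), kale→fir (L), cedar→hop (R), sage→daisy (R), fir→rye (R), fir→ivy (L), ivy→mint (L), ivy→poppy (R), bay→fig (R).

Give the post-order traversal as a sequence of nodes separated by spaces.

Post-order visits the left subtree, then the right subtree, then the node.
At cedar: go left to kale.
  At kale: go left to fir.
    At fir: go left to ivy.
      At ivy: go left to mint.
        At mint: no left child.
        At mint: go right to bay.
          At bay: no left child.
          At bay: go right to fig.
            fig is a leaf — visit fig.
          Visit bay.
        Visit mint.
      At ivy: go right to poppy.
        poppy is a leaf — visit poppy.
      Visit ivy.
    At fir: go right to rye.
      rye is a leaf — visit rye.
    Visit fir.
  At kale: no right child.
  Visit kale.
At cedar: go right to hop.
  At hop: no left child.
  At hop: go right to lime.
    At lime: go left to iris.
      iris is a leaf — visit iris.
    At lime: go right to sage.
      At sage: no left child.
      At sage: go right to daisy.
        daisy is a leaf — visit daisy.
      Visit sage.
    Visit lime.
  Visit hop.
Visit cedar.

fig bay mint poppy ivy rye fir kale iris daisy sage lime hop cedar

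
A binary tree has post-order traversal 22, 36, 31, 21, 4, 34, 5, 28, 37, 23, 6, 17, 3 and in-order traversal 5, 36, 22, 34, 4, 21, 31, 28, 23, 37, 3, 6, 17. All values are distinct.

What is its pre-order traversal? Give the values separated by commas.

The last element of post-order is the root; it splits in-order into left and right subtrees.
Root 3: left subtree has 10 nodes {5, 36, 22, 34, 4, 21, 31, 28, 23, 37}, right has 2 {6, 17}.
  Root 23: left subtree has 8 nodes {5, 36, 22, 34, 4, 21, 31, 28}, right has 1 {37}.
    Root 28: left subtree has 7 nodes {5, 36, 22, 34, 4, 21, 31}, right has 0 { }.
      Root 5: left subtree has 0 nodes { }, right has 6 {36, 22, 34, 4, 21, 31}.
        Root 34: left subtree has 2 nodes {36, 22}, right has 3 {4, 21, 31}.
          Root 36: left subtree has 0 nodes { }, right has 1 {22}.
          Root 4: left subtree has 0 nodes { }, right has 2 {21, 31}.
            Root 21: left subtree has 0 nodes { }, right has 1 {31}.
  Root 17: left subtree has 1 node {6}, right has 0 { }.

3, 23, 28, 5, 34, 36, 22, 4, 21, 31, 37, 17, 6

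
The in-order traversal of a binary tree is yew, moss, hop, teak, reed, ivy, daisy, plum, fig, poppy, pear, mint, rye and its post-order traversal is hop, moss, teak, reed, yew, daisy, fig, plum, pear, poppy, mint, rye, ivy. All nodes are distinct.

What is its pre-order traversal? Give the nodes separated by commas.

ivy, yew, reed, teak, moss, hop, rye, mint, poppy, plum, daisy, fig, pear

The last element of post-order is the root; it splits in-order into left and right subtrees.
Root ivy: left subtree has 5 nodes {yew, moss, hop, teak, reed}, right has 7 {daisy, plum, fig, poppy, pear, mint, rye}.
  Root yew: left subtree has 0 nodes { }, right has 4 {moss, hop, teak, reed}.
    Root reed: left subtree has 3 nodes {moss, hop, teak}, right has 0 { }.
      Root teak: left subtree has 2 nodes {moss, hop}, right has 0 { }.
        Root moss: left subtree has 0 nodes { }, right has 1 {hop}.
  Root rye: left subtree has 6 nodes {daisy, plum, fig, poppy, pear, mint}, right has 0 { }.
    Root mint: left subtree has 5 nodes {daisy, plum, fig, poppy, pear}, right has 0 { }.
      Root poppy: left subtree has 3 nodes {daisy, plum, fig}, right has 1 {pear}.
        Root plum: left subtree has 1 node {daisy}, right has 1 {fig}.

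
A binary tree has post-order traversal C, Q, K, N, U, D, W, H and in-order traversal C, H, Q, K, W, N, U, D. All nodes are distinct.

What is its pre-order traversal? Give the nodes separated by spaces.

H C W K Q D U N

The last element of post-order is the root; it splits in-order into left and right subtrees.
Root H: left subtree has 1 node {C}, right has 6 {Q, K, W, N, U, D}.
  Root W: left subtree has 2 nodes {Q, K}, right has 3 {N, U, D}.
    Root K: left subtree has 1 node {Q}, right has 0 { }.
    Root D: left subtree has 2 nodes {N, U}, right has 0 { }.
      Root U: left subtree has 1 node {N}, right has 0 { }.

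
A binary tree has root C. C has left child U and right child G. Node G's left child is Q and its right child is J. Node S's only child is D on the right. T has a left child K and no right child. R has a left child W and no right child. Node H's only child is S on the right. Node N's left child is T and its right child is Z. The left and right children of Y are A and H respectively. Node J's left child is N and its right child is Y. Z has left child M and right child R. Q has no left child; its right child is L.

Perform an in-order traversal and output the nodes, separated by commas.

U, C, Q, L, G, K, T, N, M, Z, W, R, J, A, Y, H, S, D

In-order visits the left subtree, then the node, then the right subtree.
At C: go left to U.
  U is a leaf — visit U.
Visit C.
At C: go right to G.
  At G: go left to Q.
    At Q: no left child.
    Visit Q.
    At Q: go right to L.
      L is a leaf — visit L.
  Visit G.
  At G: go right to J.
    At J: go left to N.
      At N: go left to T.
        At T: go left to K.
          K is a leaf — visit K.
        Visit T.
        At T: no right child.
      Visit N.
      At N: go right to Z.
        At Z: go left to M.
          M is a leaf — visit M.
        Visit Z.
        At Z: go right to R.
          At R: go left to W.
            W is a leaf — visit W.
          Visit R.
          At R: no right child.
    Visit J.
    At J: go right to Y.
      At Y: go left to A.
        A is a leaf — visit A.
      Visit Y.
      At Y: go right to H.
        At H: no left child.
        Visit H.
        At H: go right to S.
          At S: no left child.
          Visit S.
          At S: go right to D.
            D is a leaf — visit D.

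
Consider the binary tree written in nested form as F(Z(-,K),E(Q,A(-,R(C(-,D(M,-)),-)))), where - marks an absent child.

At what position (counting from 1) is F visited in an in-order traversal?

3

In-order visits the left subtree, then the node, then the right subtree.
At F: go left to Z.
  At Z: no left child.
  Visit Z.
  At Z: go right to K.
    K is a leaf — visit K.
Visit F.
At F: go right to E.
  At E: go left to Q.
    Q is a leaf — visit Q.
  Visit E.
  At E: go right to A.
    At A: no left child.
    Visit A.
    At A: go right to R.
      At R: go left to C.
        At C: no left child.
        Visit C.
        At C: go right to D.
          At D: go left to M.
            M is a leaf — visit M.
          Visit D.
          At D: no right child.
      Visit R.
      At R: no right child.
Full in-order sequence: Z, K, F, Q, E, A, C, M, D, R.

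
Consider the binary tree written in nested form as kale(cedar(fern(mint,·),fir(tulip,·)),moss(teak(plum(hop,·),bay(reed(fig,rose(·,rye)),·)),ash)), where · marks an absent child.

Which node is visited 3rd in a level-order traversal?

moss

Level-order visits nodes level by level from the root, left to right within each level.
Level 0: kale
Level 1: cedar, moss
Level 2: fern, fir, teak, ash
Level 3: mint, tulip, plum, bay
Level 4: hop, reed
Level 5: fig, rose
Level 6: rye
Full level-order sequence: kale, cedar, moss, fern, fir, teak, ash, mint, tulip, plum, bay, hop, reed, fig, rose, rye.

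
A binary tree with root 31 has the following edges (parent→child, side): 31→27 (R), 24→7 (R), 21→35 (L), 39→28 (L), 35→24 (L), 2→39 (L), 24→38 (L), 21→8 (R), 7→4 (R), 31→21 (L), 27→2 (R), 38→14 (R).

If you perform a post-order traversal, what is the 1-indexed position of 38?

2

Post-order visits the left subtree, then the right subtree, then the node.
At 31: go left to 21.
  At 21: go left to 35.
    At 35: go left to 24.
      At 24: go left to 38.
        At 38: no left child.
        At 38: go right to 14.
          14 is a leaf — visit 14.
        Visit 38.
      At 24: go right to 7.
        At 7: no left child.
        At 7: go right to 4.
          4 is a leaf — visit 4.
        Visit 7.
      Visit 24.
    At 35: no right child.
    Visit 35.
  At 21: go right to 8.
    8 is a leaf — visit 8.
  Visit 21.
At 31: go right to 27.
  At 27: no left child.
  At 27: go right to 2.
    At 2: go left to 39.
      At 39: go left to 28.
        28 is a leaf — visit 28.
      At 39: no right child.
      Visit 39.
    At 2: no right child.
    Visit 2.
  Visit 27.
Visit 31.
Full post-order sequence: 14, 38, 4, 7, 24, 35, 8, 21, 28, 39, 2, 27, 31.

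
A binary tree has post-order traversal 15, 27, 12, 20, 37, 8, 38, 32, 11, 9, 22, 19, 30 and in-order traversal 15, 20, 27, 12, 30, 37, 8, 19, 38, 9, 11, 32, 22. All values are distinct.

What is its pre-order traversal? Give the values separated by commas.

30, 20, 15, 12, 27, 19, 8, 37, 22, 9, 38, 11, 32

The last element of post-order is the root; it splits in-order into left and right subtrees.
Root 30: left subtree has 4 nodes {15, 20, 27, 12}, right has 8 {37, 8, 19, 38, 9, 11, 32, 22}.
  Root 20: left subtree has 1 node {15}, right has 2 {27, 12}.
    Root 12: left subtree has 1 node {27}, right has 0 { }.
  Root 19: left subtree has 2 nodes {37, 8}, right has 5 {38, 9, 11, 32, 22}.
    Root 8: left subtree has 1 node {37}, right has 0 { }.
    Root 22: left subtree has 4 nodes {38, 9, 11, 32}, right has 0 { }.
      Root 9: left subtree has 1 node {38}, right has 2 {11, 32}.
        Root 11: left subtree has 0 nodes { }, right has 1 {32}.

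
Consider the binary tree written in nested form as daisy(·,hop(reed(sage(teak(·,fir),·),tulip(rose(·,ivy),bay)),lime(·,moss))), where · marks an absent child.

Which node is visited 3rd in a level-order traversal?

reed

Level-order visits nodes level by level from the root, left to right within each level.
Level 0: daisy
Level 1: hop
Level 2: reed, lime
Level 3: sage, tulip, moss
Level 4: teak, rose, bay
Level 5: fir, ivy
Full level-order sequence: daisy, hop, reed, lime, sage, tulip, moss, teak, rose, bay, fir, ivy.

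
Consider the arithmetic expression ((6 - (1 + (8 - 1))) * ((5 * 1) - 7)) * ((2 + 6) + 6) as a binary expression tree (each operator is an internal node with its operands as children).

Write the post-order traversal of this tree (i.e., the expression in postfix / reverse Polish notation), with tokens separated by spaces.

Post-order on an expression tree gives postfix notation: for each operator, emit left operand, right operand, then the operator.

6 1 8 1 - + - 5 1 * 7 - * 2 6 + 6 + *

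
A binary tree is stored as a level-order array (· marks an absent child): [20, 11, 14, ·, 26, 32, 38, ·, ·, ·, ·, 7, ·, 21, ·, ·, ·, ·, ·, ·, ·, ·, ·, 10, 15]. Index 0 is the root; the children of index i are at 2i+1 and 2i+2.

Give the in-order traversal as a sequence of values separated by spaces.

In-order visits the left subtree, then the node, then the right subtree.
At 20: go left to 11.
  At 11: no left child.
  Visit 11.
  At 11: go right to 26.
    26 is a leaf — visit 26.
Visit 20.
At 20: go right to 14.
  At 14: go left to 32.
    At 32: go left to 7.
      At 7: go left to 10.
        10 is a leaf — visit 10.
      Visit 7.
      At 7: go right to 15.
        15 is a leaf — visit 15.
    Visit 32.
    At 32: no right child.
  Visit 14.
  At 14: go right to 38.
    At 38: go left to 21.
      21 is a leaf — visit 21.
    Visit 38.
    At 38: no right child.

11 26 20 10 7 15 32 14 21 38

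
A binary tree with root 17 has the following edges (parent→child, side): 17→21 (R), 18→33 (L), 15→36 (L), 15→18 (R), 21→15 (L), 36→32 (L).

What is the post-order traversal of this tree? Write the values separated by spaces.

Post-order visits the left subtree, then the right subtree, then the node.
At 17: no left child.
At 17: go right to 21.
  At 21: go left to 15.
    At 15: go left to 36.
      At 36: go left to 32.
        32 is a leaf — visit 32.
      At 36: no right child.
      Visit 36.
    At 15: go right to 18.
      At 18: go left to 33.
        33 is a leaf — visit 33.
      At 18: no right child.
      Visit 18.
    Visit 15.
  At 21: no right child.
  Visit 21.
Visit 17.

32 36 33 18 15 21 17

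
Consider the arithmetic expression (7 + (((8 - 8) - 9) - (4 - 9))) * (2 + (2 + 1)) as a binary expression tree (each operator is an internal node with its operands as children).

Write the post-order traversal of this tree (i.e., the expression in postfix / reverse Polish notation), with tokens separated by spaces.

Post-order on an expression tree gives postfix notation: for each operator, emit left operand, right operand, then the operator.

7 8 8 - 9 - 4 9 - - + 2 2 1 + + *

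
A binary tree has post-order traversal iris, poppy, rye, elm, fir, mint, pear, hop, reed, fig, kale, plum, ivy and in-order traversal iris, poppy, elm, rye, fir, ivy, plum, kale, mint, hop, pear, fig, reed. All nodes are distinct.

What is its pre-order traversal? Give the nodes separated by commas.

The last element of post-order is the root; it splits in-order into left and right subtrees.
Root ivy: left subtree has 5 nodes {iris, poppy, elm, rye, fir}, right has 7 {plum, kale, mint, hop, pear, fig, reed}.
  Root fir: left subtree has 4 nodes {iris, poppy, elm, rye}, right has 0 { }.
    Root elm: left subtree has 2 nodes {iris, poppy}, right has 1 {rye}.
      Root poppy: left subtree has 1 node {iris}, right has 0 { }.
  Root plum: left subtree has 0 nodes { }, right has 6 {kale, mint, hop, pear, fig, reed}.
    Root kale: left subtree has 0 nodes { }, right has 5 {mint, hop, pear, fig, reed}.
      Root fig: left subtree has 3 nodes {mint, hop, pear}, right has 1 {reed}.
        Root hop: left subtree has 1 node {mint}, right has 1 {pear}.

ivy, fir, elm, poppy, iris, rye, plum, kale, fig, hop, mint, pear, reed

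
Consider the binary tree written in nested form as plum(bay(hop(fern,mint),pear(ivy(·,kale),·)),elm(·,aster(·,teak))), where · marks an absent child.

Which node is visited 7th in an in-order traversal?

pear

In-order visits the left subtree, then the node, then the right subtree.
At plum: go left to bay.
  At bay: go left to hop.
    At hop: go left to fern.
      fern is a leaf — visit fern.
    Visit hop.
    At hop: go right to mint.
      mint is a leaf — visit mint.
  Visit bay.
  At bay: go right to pear.
    At pear: go left to ivy.
      At ivy: no left child.
      Visit ivy.
      At ivy: go right to kale.
        kale is a leaf — visit kale.
    Visit pear.
    At pear: no right child.
Visit plum.
At plum: go right to elm.
  At elm: no left child.
  Visit elm.
  At elm: go right to aster.
    At aster: no left child.
    Visit aster.
    At aster: go right to teak.
      teak is a leaf — visit teak.
Full in-order sequence: fern, hop, mint, bay, ivy, kale, pear, plum, elm, aster, teak.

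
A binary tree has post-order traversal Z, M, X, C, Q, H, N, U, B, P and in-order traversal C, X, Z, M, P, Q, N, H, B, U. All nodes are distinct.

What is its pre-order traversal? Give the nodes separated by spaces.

P C X M Z B N Q H U

The last element of post-order is the root; it splits in-order into left and right subtrees.
Root P: left subtree has 4 nodes {C, X, Z, M}, right has 5 {Q, N, H, B, U}.
  Root C: left subtree has 0 nodes { }, right has 3 {X, Z, M}.
    Root X: left subtree has 0 nodes { }, right has 2 {Z, M}.
      Root M: left subtree has 1 node {Z}, right has 0 { }.
  Root B: left subtree has 3 nodes {Q, N, H}, right has 1 {U}.
    Root N: left subtree has 1 node {Q}, right has 1 {H}.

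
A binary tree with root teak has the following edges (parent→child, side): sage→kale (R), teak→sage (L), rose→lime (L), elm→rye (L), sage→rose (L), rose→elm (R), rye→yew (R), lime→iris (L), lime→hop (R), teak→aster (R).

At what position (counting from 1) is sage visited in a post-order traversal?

Post-order visits the left subtree, then the right subtree, then the node.
At teak: go left to sage.
  At sage: go left to rose.
    At rose: go left to lime.
      At lime: go left to iris.
        iris is a leaf — visit iris.
      At lime: go right to hop.
        hop is a leaf — visit hop.
      Visit lime.
    At rose: go right to elm.
      At elm: go left to rye.
        At rye: no left child.
        At rye: go right to yew.
          yew is a leaf — visit yew.
        Visit rye.
      At elm: no right child.
      Visit elm.
    Visit rose.
  At sage: go right to kale.
    kale is a leaf — visit kale.
  Visit sage.
At teak: go right to aster.
  aster is a leaf — visit aster.
Visit teak.
Full post-order sequence: iris, hop, lime, yew, rye, elm, rose, kale, sage, aster, teak.

9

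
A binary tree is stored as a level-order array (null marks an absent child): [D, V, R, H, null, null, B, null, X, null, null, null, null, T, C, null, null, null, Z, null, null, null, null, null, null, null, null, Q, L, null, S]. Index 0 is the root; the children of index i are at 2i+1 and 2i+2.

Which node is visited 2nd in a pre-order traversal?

V

Pre-order visits the node, then its left subtree, then its right subtree.
Visit D.
At D: go left to V.
  Visit V.
  At V: go left to H.
    Visit H.
    At H: no left child.
    At H: go right to X.
      Visit X.
      At X: no left child.
      At X: go right to Z.
        Z is a leaf — visit Z.
  At V: no right child.
At D: go right to R.
  Visit R.
  At R: no left child.
  At R: go right to B.
    Visit B.
    At B: go left to T.
      Visit T.
      At T: go left to Q.
        Q is a leaf — visit Q.
      At T: go right to L.
        L is a leaf — visit L.
    At B: go right to C.
      Visit C.
      At C: no left child.
      At C: go right to S.
        S is a leaf — visit S.
Full pre-order sequence: D, V, H, X, Z, R, B, T, Q, L, C, S.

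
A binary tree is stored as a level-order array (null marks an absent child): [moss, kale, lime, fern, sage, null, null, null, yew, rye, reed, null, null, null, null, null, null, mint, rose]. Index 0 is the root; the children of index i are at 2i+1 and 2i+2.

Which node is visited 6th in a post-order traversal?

reed

Post-order visits the left subtree, then the right subtree, then the node.
At moss: go left to kale.
  At kale: go left to fern.
    At fern: no left child.
    At fern: go right to yew.
      At yew: go left to mint.
        mint is a leaf — visit mint.
      At yew: go right to rose.
        rose is a leaf — visit rose.
      Visit yew.
    Visit fern.
  At kale: go right to sage.
    At sage: go left to rye.
      rye is a leaf — visit rye.
    At sage: go right to reed.
      reed is a leaf — visit reed.
    Visit sage.
  Visit kale.
At moss: go right to lime.
  lime is a leaf — visit lime.
Visit moss.
Full post-order sequence: mint, rose, yew, fern, rye, reed, sage, kale, lime, moss.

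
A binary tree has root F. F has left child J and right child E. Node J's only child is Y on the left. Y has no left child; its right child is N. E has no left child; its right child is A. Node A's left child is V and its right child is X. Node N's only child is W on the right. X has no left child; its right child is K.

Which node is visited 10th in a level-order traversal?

K

Level-order visits nodes level by level from the root, left to right within each level.
Level 0: F
Level 1: J, E
Level 2: Y, A
Level 3: N, V, X
Level 4: W, K
Full level-order sequence: F, J, E, Y, A, N, V, X, W, K.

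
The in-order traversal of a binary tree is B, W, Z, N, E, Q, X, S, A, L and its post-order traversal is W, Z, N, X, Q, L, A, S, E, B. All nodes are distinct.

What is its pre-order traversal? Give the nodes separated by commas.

The last element of post-order is the root; it splits in-order into left and right subtrees.
Root B: left subtree has 0 nodes { }, right has 9 {W, Z, N, E, Q, X, S, A, L}.
  Root E: left subtree has 3 nodes {W, Z, N}, right has 5 {Q, X, S, A, L}.
    Root N: left subtree has 2 nodes {W, Z}, right has 0 { }.
      Root Z: left subtree has 1 node {W}, right has 0 { }.
    Root S: left subtree has 2 nodes {Q, X}, right has 2 {A, L}.
      Root Q: left subtree has 0 nodes { }, right has 1 {X}.
      Root A: left subtree has 0 nodes { }, right has 1 {L}.

B, E, N, Z, W, S, Q, X, A, L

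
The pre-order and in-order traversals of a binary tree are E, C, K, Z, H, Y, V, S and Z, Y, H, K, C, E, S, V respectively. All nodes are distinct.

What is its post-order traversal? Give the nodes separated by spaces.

The first element of pre-order is the root; it splits in-order into left and right subtrees.
Root E: left subtree has 5 nodes {Z, Y, H, K, C}, right has 2 {S, V}.
  Root C: left subtree has 4 nodes {Z, Y, H, K}, right has 0 { }.
    Root K: left subtree has 3 nodes {Z, Y, H}, right has 0 { }.
      Root Z: left subtree has 0 nodes { }, right has 2 {Y, H}.
        Root H: left subtree has 1 node {Y}, right has 0 { }.
  Root V: left subtree has 1 node {S}, right has 0 { }.

Y H Z K C S V E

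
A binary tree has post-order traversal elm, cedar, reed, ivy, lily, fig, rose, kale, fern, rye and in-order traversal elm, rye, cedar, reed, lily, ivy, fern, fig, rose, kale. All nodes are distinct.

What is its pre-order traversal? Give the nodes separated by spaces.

rye elm fern lily reed cedar ivy kale rose fig

The last element of post-order is the root; it splits in-order into left and right subtrees.
Root rye: left subtree has 1 node {elm}, right has 8 {cedar, reed, lily, ivy, fern, fig, rose, kale}.
  Root fern: left subtree has 4 nodes {cedar, reed, lily, ivy}, right has 3 {fig, rose, kale}.
    Root lily: left subtree has 2 nodes {cedar, reed}, right has 1 {ivy}.
      Root reed: left subtree has 1 node {cedar}, right has 0 { }.
    Root kale: left subtree has 2 nodes {fig, rose}, right has 0 { }.
      Root rose: left subtree has 1 node {fig}, right has 0 { }.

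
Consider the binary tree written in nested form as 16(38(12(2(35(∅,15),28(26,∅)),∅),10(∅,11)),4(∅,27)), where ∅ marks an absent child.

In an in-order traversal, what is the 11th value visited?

In-order visits the left subtree, then the node, then the right subtree.
At 16: go left to 38.
  At 38: go left to 12.
    At 12: go left to 2.
      At 2: go left to 35.
        At 35: no left child.
        Visit 35.
        At 35: go right to 15.
          15 is a leaf — visit 15.
      Visit 2.
      At 2: go right to 28.
        At 28: go left to 26.
          26 is a leaf — visit 26.
        Visit 28.
        At 28: no right child.
    Visit 12.
    At 12: no right child.
  Visit 38.
  At 38: go right to 10.
    At 10: no left child.
    Visit 10.
    At 10: go right to 11.
      11 is a leaf — visit 11.
Visit 16.
At 16: go right to 4.
  At 4: no left child.
  Visit 4.
  At 4: go right to 27.
    27 is a leaf — visit 27.
Full in-order sequence: 35, 15, 2, 26, 28, 12, 38, 10, 11, 16, 4, 27.

4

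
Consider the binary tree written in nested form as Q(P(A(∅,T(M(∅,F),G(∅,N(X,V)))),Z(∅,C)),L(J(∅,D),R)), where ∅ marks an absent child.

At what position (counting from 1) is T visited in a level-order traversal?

Level-order visits nodes level by level from the root, left to right within each level.
Level 0: Q
Level 1: P, L
Level 2: A, Z, J, R
Level 3: T, C, D
Level 4: M, G
Level 5: F, N
Level 6: X, V
Full level-order sequence: Q, P, L, A, Z, J, R, T, C, D, M, G, F, N, X, V.

8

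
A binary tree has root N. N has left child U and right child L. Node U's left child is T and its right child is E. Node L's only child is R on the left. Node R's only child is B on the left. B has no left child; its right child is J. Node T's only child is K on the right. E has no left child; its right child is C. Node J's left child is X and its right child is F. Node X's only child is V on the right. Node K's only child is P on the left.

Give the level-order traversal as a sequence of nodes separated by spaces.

N U L T E R K C B P J X F V

Level-order visits nodes level by level from the root, left to right within each level.
Level 0: N
Level 1: U, L
Level 2: T, E, R
Level 3: K, C, B
Level 4: P, J
Level 5: X, F
Level 6: V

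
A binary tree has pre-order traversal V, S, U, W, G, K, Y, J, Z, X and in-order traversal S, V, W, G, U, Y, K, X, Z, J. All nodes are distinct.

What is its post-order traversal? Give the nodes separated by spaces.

S G W Y X Z J K U V

The first element of pre-order is the root; it splits in-order into left and right subtrees.
Root V: left subtree has 1 node {S}, right has 8 {W, G, U, Y, K, X, Z, J}.
  Root U: left subtree has 2 nodes {W, G}, right has 5 {Y, K, X, Z, J}.
    Root W: left subtree has 0 nodes { }, right has 1 {G}.
    Root K: left subtree has 1 node {Y}, right has 3 {X, Z, J}.
      Root J: left subtree has 2 nodes {X, Z}, right has 0 { }.
        Root Z: left subtree has 1 node {X}, right has 0 { }.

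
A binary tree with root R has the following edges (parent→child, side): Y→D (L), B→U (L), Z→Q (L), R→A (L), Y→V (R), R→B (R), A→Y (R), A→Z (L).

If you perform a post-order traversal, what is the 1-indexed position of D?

Post-order visits the left subtree, then the right subtree, then the node.
At R: go left to A.
  At A: go left to Z.
    At Z: go left to Q.
      Q is a leaf — visit Q.
    At Z: no right child.
    Visit Z.
  At A: go right to Y.
    At Y: go left to D.
      D is a leaf — visit D.
    At Y: go right to V.
      V is a leaf — visit V.
    Visit Y.
  Visit A.
At R: go right to B.
  At B: go left to U.
    U is a leaf — visit U.
  At B: no right child.
  Visit B.
Visit R.
Full post-order sequence: Q, Z, D, V, Y, A, U, B, R.

3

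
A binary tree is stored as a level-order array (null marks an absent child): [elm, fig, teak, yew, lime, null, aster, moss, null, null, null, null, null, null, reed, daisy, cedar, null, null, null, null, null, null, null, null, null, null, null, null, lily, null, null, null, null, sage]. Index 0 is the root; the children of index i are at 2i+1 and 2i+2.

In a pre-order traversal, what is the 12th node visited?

lily

Pre-order visits the node, then its left subtree, then its right subtree.
Visit elm.
At elm: go left to fig.
  Visit fig.
  At fig: go left to yew.
    Visit yew.
    At yew: go left to moss.
      Visit moss.
      At moss: go left to daisy.
        daisy is a leaf — visit daisy.
      At moss: go right to cedar.
        Visit cedar.
        At cedar: no left child.
        At cedar: go right to sage.
          sage is a leaf — visit sage.
    At yew: no right child.
  At fig: go right to lime.
    lime is a leaf — visit lime.
At elm: go right to teak.
  Visit teak.
  At teak: no left child.
  At teak: go right to aster.
    Visit aster.
    At aster: no left child.
    At aster: go right to reed.
      Visit reed.
      At reed: go left to lily.
        lily is a leaf — visit lily.
      At reed: no right child.
Full pre-order sequence: elm, fig, yew, moss, daisy, cedar, sage, lime, teak, aster, reed, lily.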